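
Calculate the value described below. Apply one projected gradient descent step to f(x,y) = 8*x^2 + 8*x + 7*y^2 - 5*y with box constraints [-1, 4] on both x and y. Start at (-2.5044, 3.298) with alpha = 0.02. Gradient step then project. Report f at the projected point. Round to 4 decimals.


Step 1: Compute gradient at (-2.5044, 3.298).
grad_x = 2*8*-2.5044 + 8 = -32.0704
grad_y = 2*7*3.298 - 5 = 41.172
Step 2: Gradient step.
x_raw = -2.5044 - 0.02*-32.0704 = -1.863
y_raw = 3.298 - 0.02*41.172 = 2.4746
Step 3: Project onto [-1, 4].
x_proj = clip(-1.863) = -1.0
y_proj = clip(2.4746) = 2.4746
Step 4: Evaluate f.
f(-1.0, 2.4746) = 30.4913


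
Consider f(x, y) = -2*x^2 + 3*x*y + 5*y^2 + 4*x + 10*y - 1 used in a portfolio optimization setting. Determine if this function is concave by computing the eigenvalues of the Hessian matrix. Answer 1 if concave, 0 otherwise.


The Hessian of f(x,y) = -2*x^2 + 3*x*y + 5*y^2 + 4*x + 10*y - 1 is:
H = [[-4, 3], [3, 10]]
Trace = -4 + 10 = 6
Determinant = -4*10 - (3)^2 = -49
Discriminant = (6)^2 - 4*-49 = 232.0
Eigenvalues: lambda_1 = -4.6158, lambda_2 = 10.6158
The function is not concave.

0


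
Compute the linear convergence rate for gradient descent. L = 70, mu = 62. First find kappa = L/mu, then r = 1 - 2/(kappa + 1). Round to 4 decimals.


Step 1: Compute the condition number.
kappa = L/mu = 70/62 = 1.129
Step 2: Compute the convergence rate.
r = 1 - 2/(kappa + 1) = 1 - 2*mu/(L + mu) = (L - mu)/(L + mu) = 8/132 = 0.0606


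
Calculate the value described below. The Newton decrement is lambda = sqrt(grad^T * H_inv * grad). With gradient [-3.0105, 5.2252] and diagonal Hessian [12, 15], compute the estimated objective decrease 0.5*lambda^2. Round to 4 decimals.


Step 1: H is diagonal, so H^(-1) * g = [-0.2509, 0.3483].
Step 2: g^T H^(-1) g = sum_i g_i^2 / H_ii
  = (-3.0105)^2/12 + (5.2252)^2/15
  = 0.7553 + 1.8202 = 2.5754
Step 3: Objective decrease = 0.5 * g^T H^(-1) g = 1.2877


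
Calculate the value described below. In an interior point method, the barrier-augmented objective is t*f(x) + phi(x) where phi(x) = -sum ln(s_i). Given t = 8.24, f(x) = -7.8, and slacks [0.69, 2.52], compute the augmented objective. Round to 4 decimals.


Step 1: Compute log-barrier.
ln values: [-0.3711, 0.9243]
phi = -(-0.3711 + 0.9243) = -0.5532
Step 2: Compute augmented objective.
t*f(x) = 8.24*-7.8 = -64.272
Total = -64.272 - 0.5532 = -64.8252


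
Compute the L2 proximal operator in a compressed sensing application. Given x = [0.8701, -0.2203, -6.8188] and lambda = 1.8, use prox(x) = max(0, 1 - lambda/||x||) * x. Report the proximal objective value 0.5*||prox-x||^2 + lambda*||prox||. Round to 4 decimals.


Step 1: Compute ||x||.
||x|| = 6.8776
Step 2: Compute scaling factor.
scale = max(0, 1 - 1.8/6.8776) = 0.7383
Step 3: prox(x) = [0.6424, -0.1626, -5.0342]
||prox(x)|| = 5.0776
Step 4: Proximal objective.
0.5*||prox-x||^2 = 1.62
lambda*||prox|| = 9.1397
Total = 10.7597


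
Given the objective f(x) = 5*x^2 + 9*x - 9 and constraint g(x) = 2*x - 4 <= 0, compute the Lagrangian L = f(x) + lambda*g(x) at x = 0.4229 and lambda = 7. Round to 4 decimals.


Step 1: Evaluate f(x).
f(0.4229) = 5*0.4229^2 + 9*0.4229 - 9 = -4.2997
Step 2: Evaluate g(x).
g(0.4229) = 2*0.4229 - 4 = -3.1542
Step 3: Compute Lagrangian.
L = -4.2997 + 7*-3.1542 = -26.3791


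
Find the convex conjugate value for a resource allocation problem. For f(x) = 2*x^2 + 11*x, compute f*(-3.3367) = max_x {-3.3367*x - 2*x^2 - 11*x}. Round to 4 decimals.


f*(y) = sup_x {y*x - a*x^2 - b*x} = sup_x {(y-b)*x - a*x^2}
FOC: (y - b) - 2a*x = 0 => x* = (y - b)/(2a)
x* = (-3.3367 - 11)/(2*2) = -3.5842
f*(-3.3367) = (y-b)^2/(4a) = (-3.3367 - 11)^2/(4*2)
= 205.541/8 = 25.6926


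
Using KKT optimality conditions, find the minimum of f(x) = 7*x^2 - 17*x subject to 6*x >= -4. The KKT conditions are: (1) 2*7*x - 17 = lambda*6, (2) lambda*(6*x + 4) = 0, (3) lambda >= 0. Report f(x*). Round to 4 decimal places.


Step 1: Try lambda = 0 (constraint inactive).
Stationarity: 2*7*x - 17 = 0
x* = 17/(2*7) = 17/14 = 1.2143 (rounded; the exact value 17/14 is used below)
Check constraint: 6*1.2143 = 7.2858 >= -4 -- satisfied.
Step 2: Compute optimal value.
f(x*) = 7*(17/14)^2 - 17*(17/14) = -10.3214


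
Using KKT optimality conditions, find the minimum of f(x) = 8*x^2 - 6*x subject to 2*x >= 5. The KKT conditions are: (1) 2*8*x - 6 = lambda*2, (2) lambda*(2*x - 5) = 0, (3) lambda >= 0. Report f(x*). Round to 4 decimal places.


Step 1: Try lambda = 0 (constraint inactive).
x_unc = 6/(2*8) = 0.375
Check: 2*0.375 = 0.75 < 5 -- violated!
Step 2: Constraint must be active: 2*x = 5
x* = 5/2 = 2.5
lambda = (2*8*2.5 - 6)/2 = 17.0
Step 3: Compute optimal value.
f(x*) = 8*2.5^2 - 6*2.5 = 35.0


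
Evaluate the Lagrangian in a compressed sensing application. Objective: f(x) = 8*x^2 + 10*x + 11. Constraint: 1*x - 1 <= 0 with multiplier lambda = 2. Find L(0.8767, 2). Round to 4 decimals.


Step 1: Evaluate f(x).
f(0.8767) = 8*0.8767^2 + 10*0.8767 + 11 = 25.9158
Step 2: Evaluate g(x).
g(0.8767) = 1*0.8767 - 1 = -0.1233
Step 3: Compute Lagrangian.
L = 25.9158 + 2*-0.1233 = 25.6692


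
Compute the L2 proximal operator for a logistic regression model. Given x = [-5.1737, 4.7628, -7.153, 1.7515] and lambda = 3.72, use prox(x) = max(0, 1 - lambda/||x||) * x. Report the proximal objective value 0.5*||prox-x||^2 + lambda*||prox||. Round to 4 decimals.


Step 1: Compute ||x||.
||x|| = 10.1826
Step 2: Compute scaling factor.
scale = max(0, 1 - 3.72/10.1826) = 0.6347
Step 3: prox(x) = [-3.2836, 3.0228, -4.5398, 1.1116]
||prox(x)|| = 6.4626
Step 4: Proximal objective.
0.5*||prox-x||^2 = 6.9192
lambda*||prox|| = 24.0409
Total = 30.9599


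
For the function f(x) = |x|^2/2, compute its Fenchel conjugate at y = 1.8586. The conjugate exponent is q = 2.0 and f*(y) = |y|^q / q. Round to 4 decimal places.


The conjugate exponent q satisfies 1/p + 1/q = 1.
p = 2, so q = 2/(2 - 1) = 2.0
|y|^q = 1.8586^2.0 = 3.4544
f*(1.8586) = 3.4544 / 2.0 = 1.7272


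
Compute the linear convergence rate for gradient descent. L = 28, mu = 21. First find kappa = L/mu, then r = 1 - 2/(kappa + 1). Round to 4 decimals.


Step 1: Compute the condition number.
kappa = L/mu = 28/21 = 1.3333
Step 2: Compute the convergence rate.
r = 1 - 2/(kappa + 1) = 1 - 2*mu/(L + mu) = (L - mu)/(L + mu) = 7/49 = 0.1429


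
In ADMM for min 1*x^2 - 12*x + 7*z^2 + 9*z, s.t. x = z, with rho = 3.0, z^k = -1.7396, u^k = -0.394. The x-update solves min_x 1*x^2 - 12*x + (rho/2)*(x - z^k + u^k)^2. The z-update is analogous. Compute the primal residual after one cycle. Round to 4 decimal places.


ADMM iteration with rho = 3.0, z^k = -1.7396, u^k = -0.394
Step 1: x-update.
Minimize 1*x^2 - 12*x + (3.0/2)*(x + 1.7396 - 0.394)^2
FOC: (2*1 + 3.0)*x = 12 + 3.0*(-1.7396 + 0.394)
x^{k+1} = 1.5926
Step 2: z-update.
Minimize 7*z^2 + 9*z + (3.0/2)*(1.5926 - z - 0.394)^2
FOC: (2*7 + 3.0)*z = -9 + 3.0*(1.5926 - 0.394)
z^{k+1} = -0.3179
Step 3: u-update.
u^{k+1} = -0.394 + 1.5926 + 0.3179 = 1.5165
Step 4: Primal residual = |1.5926 + 0.3179| = 1.9105


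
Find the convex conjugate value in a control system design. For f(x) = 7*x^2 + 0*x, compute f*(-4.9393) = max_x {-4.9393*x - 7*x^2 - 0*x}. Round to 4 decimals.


f*(y) = sup_x {y*x - a*x^2 - b*x} = sup_x {(y-b)*x - a*x^2}
FOC: (y - b) - 2a*x = 0 => x* = (y - b)/(2a)
x* = (-4.9393 - 0)/(2*7) = -0.3528
f*(-4.9393) = (y-b)^2/(4a) = (-4.9393 - 0)^2/(4*7)
= 24.3967/28 = 0.8713


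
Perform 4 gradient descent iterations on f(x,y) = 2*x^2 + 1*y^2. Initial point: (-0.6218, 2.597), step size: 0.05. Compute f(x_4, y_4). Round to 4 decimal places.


Gradient descent on f(x,y) = 2*x^2 + 1*y^2.
Starting point: (-0.6218, 2.597), alpha = 0.05
Step 1: grad_x = 2*2*-0.6218 = -2.4872, grad_y = 2*1*2.597 = 5.194
  x_1 = -0.6218 - 0.05*-2.4872 = -0.4974
  y_1 = 2.597 - 0.05*5.194 = 2.3373
Step 2: grad_x = 2*2*-0.4974 = -1.9898, grad_y = 2*1*2.3373 = 4.6746
  x_2 = -0.4974 - 0.05*-1.9898 = -0.398
  y_2 = 2.3373 - 0.05*4.6746 = 2.1036
Step 3: grad_x = 2*2*-0.398 = -1.5918, grad_y = 2*1*2.1036 = 4.2071
  x_3 = -0.398 - 0.05*-1.5918 = -0.3184
  y_3 = 2.1036 - 0.05*4.2071 = 1.8932
Step 4: grad_x = 2*2*-0.3184 = -1.2734, grad_y = 2*1*1.8932 = 3.7864
  x_4 = -0.3184 - 0.05*-1.2734 = -0.2547
  y_4 = 1.8932 - 0.05*3.7864 = 1.7039
f(-0.2547, 1.7039) = 2*(-0.2547)^2 + 1*1.7039^2 = 3.033


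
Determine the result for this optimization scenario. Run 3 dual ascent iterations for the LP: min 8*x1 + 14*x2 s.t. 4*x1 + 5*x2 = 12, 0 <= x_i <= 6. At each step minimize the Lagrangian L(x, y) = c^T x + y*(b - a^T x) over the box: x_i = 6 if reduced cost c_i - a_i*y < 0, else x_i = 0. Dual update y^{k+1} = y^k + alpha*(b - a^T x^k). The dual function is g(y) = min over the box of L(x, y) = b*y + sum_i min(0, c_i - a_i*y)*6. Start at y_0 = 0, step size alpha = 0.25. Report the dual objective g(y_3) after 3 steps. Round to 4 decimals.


Dual ascent for LP: min 8*x1 + 14*x2, 4*x1 + 5*x2 = 12, 0 <= x_i <= 6
Step 1: y^k = 0.0, reduced costs: (8.0, 14.0)
  x^k = (0.0, 0.0), subgradient = b - a^T x = 12.0
  y^{k+1} = 0.0 + 0.25*12.0 = 3.0
Step 2: y^k = 3.0, reduced costs: (-4.0, -1.0)
  x^k = (6.0, 6.0), subgradient = b - a^T x = -42.0
  y^{k+1} = 3.0 + 0.25*-42.0 = -7.5
Step 3: y^k = -7.5, reduced costs: (38.0, 51.5)
  x^k = (0.0, 0.0), subgradient = b - a^T x = 12.0
  y^{k+1} = -7.5 + 0.25*12.0 = -4.5
Dual objective at y_3 = -4.5: reduced costs (26.0, 36.5), box minimizer x = (0.0, 0.0)
g(y_3) = b*y + (c1 - a1*y)*x1 + (c2 - a2*y)*x2 = 12*(-4.5) + 26.0*0.0 + 36.5*0.0 = -54.0 + 0.0 + 0.0 = -54.0


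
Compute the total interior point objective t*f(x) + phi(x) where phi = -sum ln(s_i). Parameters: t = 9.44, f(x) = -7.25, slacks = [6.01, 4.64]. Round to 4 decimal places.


Step 1: Compute log-barrier.
ln values: [1.7934, 1.5347]
phi = -(1.7934 + 1.5347) = -3.3281
Step 2: Compute augmented objective.
t*f(x) = 9.44*-7.25 = -68.44
Total = -68.44 - 3.3281 = -71.7681


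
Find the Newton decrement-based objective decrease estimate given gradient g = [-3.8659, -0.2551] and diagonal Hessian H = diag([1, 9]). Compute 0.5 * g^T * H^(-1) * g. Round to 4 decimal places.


Step 1: H is diagonal, so H^(-1) * g = [-3.8659, -0.0283].
Step 2: g^T H^(-1) g = sum_i g_i^2 / H_ii
  = (-3.8659)^2/1 + (-0.2551)^2/9
  = 14.9452 + 0.0072 = 14.9524
Step 3: Objective decrease = 0.5 * g^T H^(-1) g = 7.4762


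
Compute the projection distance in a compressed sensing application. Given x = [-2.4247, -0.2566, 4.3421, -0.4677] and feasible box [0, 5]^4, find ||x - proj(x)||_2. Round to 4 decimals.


Project each component onto [0, 5].
clip(-2.4247) = 0.0, clip(-0.2566) = 0.0, clip(4.3421) = 4.3421, clip(-0.4677) = 0.0
Projection = [0.0, 0.0, 4.3421, 0.0]
Squared diffs: [5.8792, 0.0658, 0.0, 0.2187]
Distance = sqrt(6.1637) = 2.4827


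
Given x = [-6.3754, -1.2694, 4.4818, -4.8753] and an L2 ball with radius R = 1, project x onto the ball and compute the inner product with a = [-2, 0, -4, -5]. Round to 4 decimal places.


Step 1: Compute ||x|| (intermediates to 6 decimals).
||x|| = sqrt((-6.3754)^2 + (-1.2694)^2 + 4.4818^2 + (-4.8753)^2) = 9.279665
Step 2: Project.
Since ||x|| > R, scale = R/||x|| = 1/9.279665 = 0.107763, proj(x) = scale * x
proj(x) = [-0.687032, -0.136794, 0.482972, -0.525377]
Step 3: Dot product.
a^T * proj(x) = -2*(-0.687032) + 0*(-0.136794) - 4*0.482972 - 5*(-0.525377) = 2.0691


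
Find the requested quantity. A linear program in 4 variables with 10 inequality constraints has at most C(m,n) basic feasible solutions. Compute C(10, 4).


Each vertex corresponds to some choice of n active constraints out of m, so the number of vertices is at most C(m, n) = m! / (n!(m-n)!).
m = 10, n = 4
Numerator: 10 * 9 * 8 * 7
Denominator: 4! = 24
C(10, 4) = 210


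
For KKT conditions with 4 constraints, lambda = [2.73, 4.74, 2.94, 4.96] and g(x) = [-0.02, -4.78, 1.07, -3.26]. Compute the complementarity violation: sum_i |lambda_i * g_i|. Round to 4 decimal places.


KKT complementary slackness check:
lambda_1 * g_1 = 2.73 * -0.02 = -0.0546
lambda_2 * g_2 = 4.74 * -4.78 = -22.6572
lambda_3 * g_3 = 2.94 * 1.07 = 3.1458
lambda_4 * g_4 = 4.96 * -3.26 = -16.1696
Total violation = 0.0546 + 22.6572 + 3.1458 + 16.1696 = 42.0272


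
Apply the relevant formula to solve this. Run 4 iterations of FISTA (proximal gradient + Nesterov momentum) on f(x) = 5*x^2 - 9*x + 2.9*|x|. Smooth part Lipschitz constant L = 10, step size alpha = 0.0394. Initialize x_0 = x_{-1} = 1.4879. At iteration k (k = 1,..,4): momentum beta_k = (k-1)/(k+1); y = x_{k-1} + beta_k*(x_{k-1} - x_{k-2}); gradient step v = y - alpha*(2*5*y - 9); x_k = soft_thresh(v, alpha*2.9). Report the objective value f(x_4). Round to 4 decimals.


FISTA on f(x) = 5*x^2 - 9*x + 2.9*|x|
L = 10, alpha = 0.0394
Iteration 1: beta = 0.0, y = 1.4879 + 0.0*(1.4879 - 1.4879) = 1.4879
  grad(y) = 5.879, v = y - alpha*grad = 1.2563
  prox(v) = soft_thresh(1.2563, 0.1143) = 1.142
Iteration 2: beta = 0.3333, y = 1.142 + 0.3333*(1.142 - 1.4879) = 1.0267
  grad(y) = 1.2671, v = y - alpha*grad = 0.9768
  prox(v) = soft_thresh(0.9768, 0.1143) = 0.8625
Iteration 3: beta = 0.5, y = 0.8625 + 0.5*(0.8625 - 1.142) = 0.7228
  grad(y) = -1.7721, v = y - alpha*grad = 0.7926
  prox(v) = soft_thresh(0.7926, 0.1143) = 0.6783
Iteration 4: beta = 0.6, y = 0.6783 + 0.6*(0.6783 - 0.8625) = 0.5678
  grad(y) = -3.3216, v = y - alpha*grad = 0.6987
  prox(v) = soft_thresh(0.6987, 0.1143) = 0.5845
f(x_4) = 5*0.5845^2 - 9*0.5845 + 2.9*|0.5845| = -1.8572


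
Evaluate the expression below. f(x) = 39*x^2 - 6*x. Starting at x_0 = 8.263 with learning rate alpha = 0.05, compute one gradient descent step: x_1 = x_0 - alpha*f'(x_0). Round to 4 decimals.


We compute the gradient at x_0 and apply the update.
f'(x) = 78*x - 6
f'(8.263) = 78*8.263 - 6 = 638.514
x_1 = 8.263 - 0.05*638.514 = -23.6627


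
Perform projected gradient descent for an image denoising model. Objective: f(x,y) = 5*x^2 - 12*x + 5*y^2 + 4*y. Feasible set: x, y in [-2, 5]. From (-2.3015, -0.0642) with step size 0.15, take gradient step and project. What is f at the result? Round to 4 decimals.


Step 1: Compute gradient at (-2.3015, -0.0642).
grad_x = 2*5*-2.3015 - 12 = -35.015
grad_y = 2*5*-0.0642 + 4 = 3.358
Step 2: Gradient step.
x_raw = -2.3015 - 0.15*-35.015 = 2.9508
y_raw = -0.0642 - 0.15*3.358 = -0.5679
Step 3: Project onto [-2, 5].
x_proj = clip(2.9508) = 2.9508
y_proj = clip(-0.5679) = -0.5679
Step 4: Evaluate f.
f(2.9508, -0.5679) = 7.4666


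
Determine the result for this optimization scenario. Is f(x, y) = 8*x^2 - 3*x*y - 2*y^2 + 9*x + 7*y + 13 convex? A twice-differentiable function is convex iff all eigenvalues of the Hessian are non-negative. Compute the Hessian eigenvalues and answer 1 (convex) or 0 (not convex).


The Hessian of f(x,y) = 8*x^2 - 3*x*y - 2*y^2 + 9*x + 7*y + 13 is:
H = [[16, -3], [-3, -4]]
Trace = 16 - 4 = 12
Determinant = 16*-4 - (-3)^2 = -73
Discriminant = (12)^2 - 4*-73 = 436.0
Eigenvalues: lambda_1 = -4.4403, lambda_2 = 16.4403
The function is not convex.

0


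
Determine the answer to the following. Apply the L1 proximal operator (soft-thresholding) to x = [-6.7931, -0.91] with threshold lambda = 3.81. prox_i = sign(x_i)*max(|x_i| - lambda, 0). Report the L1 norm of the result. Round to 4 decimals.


Soft-thresholding with lambda = 3.81:
prox(-6.7931) = sign(-6.7931)*max(|-6.7931| - 3.81, 0) = -2.9831
prox(-0.91) = sign(-0.91)*max(|-0.91| - 3.81, 0) = 0.0
prox(x) = [-2.9831, 0.0]
||prox(x)||_1 = 2.9831 + 0.0 = 2.9831


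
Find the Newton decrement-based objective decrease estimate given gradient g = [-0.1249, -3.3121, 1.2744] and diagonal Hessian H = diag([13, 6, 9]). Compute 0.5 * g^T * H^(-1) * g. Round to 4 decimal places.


Step 1: H is diagonal, so H^(-1) * g = [-0.0096, -0.552, 0.1416].
Step 2: g^T H^(-1) g = sum_i g_i^2 / H_ii
  = (-0.1249)^2/13 + (-3.3121)^2/6 + (1.2744)^2/9
  = 0.0012 + 1.8283 + 0.1805 = 2.01
Step 3: Objective decrease = 0.5 * g^T H^(-1) g = 1.005


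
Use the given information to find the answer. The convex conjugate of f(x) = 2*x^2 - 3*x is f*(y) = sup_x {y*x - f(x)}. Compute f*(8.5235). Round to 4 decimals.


f*(y) = sup_x {y*x - a*x^2 - b*x} = sup_x {(y-b)*x - a*x^2}
FOC: (y - b) - 2a*x = 0 => x* = (y - b)/(2a)
x* = (8.5235 + 3)/(2*2) = 2.8809
f*(8.5235) = (y-b)^2/(4a) = (8.5235 + 3)^2/(4*2)
= 132.7911/8 = 16.5989


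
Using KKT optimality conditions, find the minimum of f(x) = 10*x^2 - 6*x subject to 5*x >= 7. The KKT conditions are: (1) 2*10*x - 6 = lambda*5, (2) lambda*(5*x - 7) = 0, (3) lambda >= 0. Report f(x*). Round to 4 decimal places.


Step 1: Try lambda = 0 (constraint inactive).
x_unc = 6/(2*10) = 0.3
Check: 5*0.3 = 1.5 < 7 -- violated!
Step 2: Constraint must be active: 5*x = 7
x* = 7/5 = 1.4
lambda = (2*10*1.4 - 6)/5 = 4.4
Step 3: Compute optimal value.
f(x*) = 10*1.4^2 - 6*1.4 = 11.2


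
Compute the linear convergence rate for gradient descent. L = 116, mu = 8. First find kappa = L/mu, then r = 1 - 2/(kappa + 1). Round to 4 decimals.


Step 1: Compute the condition number.
kappa = L/mu = 116/8 = 14.5
Step 2: Compute the convergence rate.
r = 1 - 2/(kappa + 1) = 1 - 2*mu/(L + mu) = (L - mu)/(L + mu) = 108/124 = 0.871


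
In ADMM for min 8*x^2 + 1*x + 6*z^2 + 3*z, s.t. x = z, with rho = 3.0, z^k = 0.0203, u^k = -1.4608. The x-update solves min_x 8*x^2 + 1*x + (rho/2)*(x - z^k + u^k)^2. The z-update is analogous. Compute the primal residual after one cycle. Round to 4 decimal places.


ADMM iteration with rho = 3.0, z^k = 0.0203, u^k = -1.4608
Step 1: x-update.
Minimize 8*x^2 + 1*x + (3.0/2)*(x - 0.0203 - 1.4608)^2
FOC: (2*8 + 3.0)*x = -1 + 3.0*(0.0203 + 1.4608)
x^{k+1} = 0.1812
Step 2: z-update.
Minimize 6*z^2 + 3*z + (3.0/2)*(0.1812 - z - 1.4608)^2
FOC: (2*6 + 3.0)*z = -3 + 3.0*(0.1812 - 1.4608)
z^{k+1} = -0.4559
Step 3: u-update.
u^{k+1} = -1.4608 + 0.1812 + 0.4559 = -0.8237
Step 4: Primal residual = |0.1812 + 0.4559| = 0.6371


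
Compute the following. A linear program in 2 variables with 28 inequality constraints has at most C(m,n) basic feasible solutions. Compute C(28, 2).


Each vertex corresponds to some choice of n active constraints out of m, so the number of vertices is at most C(m, n) = m! / (n!(m-n)!).
m = 28, n = 2
Numerator: 28 * 27
Denominator: 2! = 2
C(28, 2) = 378


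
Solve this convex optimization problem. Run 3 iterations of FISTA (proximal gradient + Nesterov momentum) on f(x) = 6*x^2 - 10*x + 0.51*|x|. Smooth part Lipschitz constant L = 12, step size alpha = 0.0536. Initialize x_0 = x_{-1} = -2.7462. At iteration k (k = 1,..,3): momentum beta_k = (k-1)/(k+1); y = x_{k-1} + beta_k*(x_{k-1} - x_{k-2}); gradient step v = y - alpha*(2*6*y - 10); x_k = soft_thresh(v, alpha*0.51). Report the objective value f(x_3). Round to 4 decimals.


FISTA on f(x) = 6*x^2 - 10*x + 0.51*|x|
L = 12, alpha = 0.0536
Iteration 1: beta = 0.0, y = -2.7462 + 0.0*(-2.7462 + 2.7462) = -2.7462
  grad(y) = -42.9544, v = y - alpha*grad = -0.4438
  prox(v) = soft_thresh(-0.4438, 0.0273) = -0.4165
Iteration 2: beta = 0.3333, y = -0.4165 + 0.3333*(-0.4165 + 2.7462) = 0.3601
  grad(y) = -5.6793, v = y - alpha*grad = 0.6645
  prox(v) = soft_thresh(0.6645, 0.0273) = 0.6371
Iteration 3: beta = 0.5, y = 0.6371 + 0.5*(0.6371 + 0.4165) = 1.164
  grad(y) = 3.9674, v = y - alpha*grad = 0.9513
  prox(v) = soft_thresh(0.9513, 0.0273) = 0.924
f(x_3) = 6*0.924^2 - 10*0.924 + 0.51*|0.924| = -3.6462


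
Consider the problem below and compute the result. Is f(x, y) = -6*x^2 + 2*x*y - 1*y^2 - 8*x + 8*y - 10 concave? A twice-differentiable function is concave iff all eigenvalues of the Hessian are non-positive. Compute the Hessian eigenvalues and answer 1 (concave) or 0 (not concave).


The Hessian of f(x,y) = -6*x^2 + 2*x*y - 1*y^2 - 8*x + 8*y - 10 is:
H = [[-12, 2], [2, -2]]
Trace = -12 - 2 = -14
Determinant = -12*-2 - (2)^2 = 20
Discriminant = (-14)^2 - 4*20 = 116.0
Eigenvalues: lambda_1 = -12.3852, lambda_2 = -1.6148
The function is concave.

1


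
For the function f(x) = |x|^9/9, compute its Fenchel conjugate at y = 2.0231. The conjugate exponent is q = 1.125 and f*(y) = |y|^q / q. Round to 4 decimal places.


The conjugate exponent q satisfies 1/p + 1/q = 1.
p = 9, so q = 9/(9 - 1) = 1.125
|y|^q = 2.0231^1.125 = 2.2094
f*(2.0231) = 2.2094 / 1.125 = 1.9639


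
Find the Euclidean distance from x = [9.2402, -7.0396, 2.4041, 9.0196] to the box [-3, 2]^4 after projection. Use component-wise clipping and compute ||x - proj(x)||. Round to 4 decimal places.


Project each component onto [-3, 2].
clip(9.2402) = 2.0, clip(-7.0396) = -3.0, clip(2.4041) = 2.0, clip(9.0196) = 2.0
Projection = [2.0, -3.0, 2.0, 2.0]
Squared diffs: [52.4205, 16.3184, 0.1633, 49.2748]
Distance = sqrt(118.177) = 10.8709


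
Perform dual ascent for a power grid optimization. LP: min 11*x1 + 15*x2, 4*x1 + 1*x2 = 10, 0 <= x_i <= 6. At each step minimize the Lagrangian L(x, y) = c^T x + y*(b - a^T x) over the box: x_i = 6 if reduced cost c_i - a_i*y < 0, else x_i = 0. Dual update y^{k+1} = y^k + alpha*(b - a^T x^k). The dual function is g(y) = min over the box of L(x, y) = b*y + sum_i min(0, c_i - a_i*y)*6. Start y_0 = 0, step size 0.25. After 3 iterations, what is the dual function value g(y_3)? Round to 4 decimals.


Dual ascent for LP: min 11*x1 + 15*x2, 4*x1 + 1*x2 = 10, 0 <= x_i <= 6
Step 1: y^k = 0.0, reduced costs: (11.0, 15.0)
  x^k = (0.0, 0.0), subgradient = b - a^T x = 10.0
  y^{k+1} = 0.0 + 0.25*10.0 = 2.5
Step 2: y^k = 2.5, reduced costs: (1.0, 12.5)
  x^k = (0.0, 0.0), subgradient = b - a^T x = 10.0
  y^{k+1} = 2.5 + 0.25*10.0 = 5.0
Step 3: y^k = 5.0, reduced costs: (-9.0, 10.0)
  x^k = (6.0, 0.0), subgradient = b - a^T x = -14.0
  y^{k+1} = 5.0 + 0.25*-14.0 = 1.5
Dual objective at y_3 = 1.5: reduced costs (5.0, 13.5), box minimizer x = (0.0, 0.0)
g(y_3) = b*y + (c1 - a1*y)*x1 + (c2 - a2*y)*x2 = 10*1.5 + 5.0*0.0 + 13.5*0.0 = 15.0 + 0.0 + 0.0 = 15.0


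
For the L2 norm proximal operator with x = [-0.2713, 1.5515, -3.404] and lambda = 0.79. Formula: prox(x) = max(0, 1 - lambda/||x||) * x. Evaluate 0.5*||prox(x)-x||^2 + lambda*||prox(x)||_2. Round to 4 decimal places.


Step 1: Compute ||x||.
||x|| = 3.7507
Step 2: Compute scaling factor.
scale = max(0, 1 - 0.79/3.7507) = 0.7894
Step 3: prox(x) = [-0.2142, 1.2247, -2.687]
||prox(x)|| = 2.9607
Step 4: Proximal objective.
0.5*||prox-x||^2 = 0.3121
lambda*||prox|| = 2.339
Total = 2.651


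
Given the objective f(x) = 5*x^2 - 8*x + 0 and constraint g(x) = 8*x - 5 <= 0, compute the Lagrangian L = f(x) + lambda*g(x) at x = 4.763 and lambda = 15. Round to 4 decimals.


Step 1: Evaluate f(x).
f(4.763) = 5*4.763^2 - 8*4.763 + 0 = 75.3268
Step 2: Evaluate g(x).
g(4.763) = 8*4.763 - 5 = 33.104
Step 3: Compute Lagrangian.
L = 75.3268 + 15*33.104 = 571.8868


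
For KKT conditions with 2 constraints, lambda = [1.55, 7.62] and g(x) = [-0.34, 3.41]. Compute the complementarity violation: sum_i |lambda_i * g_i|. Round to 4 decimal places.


KKT complementary slackness check:
lambda_1 * g_1 = 1.55 * -0.34 = -0.527
lambda_2 * g_2 = 7.62 * 3.41 = 25.9842
Total violation = 0.527 + 25.9842 = 26.5112


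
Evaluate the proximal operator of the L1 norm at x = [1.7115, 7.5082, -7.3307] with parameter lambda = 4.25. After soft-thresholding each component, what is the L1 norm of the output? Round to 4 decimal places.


Soft-thresholding with lambda = 4.25:
prox(1.7115) = sign(1.7115)*max(|1.7115| - 4.25, 0) = 0.0
prox(7.5082) = sign(7.5082)*max(|7.5082| - 4.25, 0) = 3.2582
prox(-7.3307) = sign(-7.3307)*max(|-7.3307| - 4.25, 0) = -3.0807
prox(x) = [0.0, 3.2582, -3.0807]
||prox(x)||_1 = 0.0 + 3.2582 + 3.0807 = 6.3389


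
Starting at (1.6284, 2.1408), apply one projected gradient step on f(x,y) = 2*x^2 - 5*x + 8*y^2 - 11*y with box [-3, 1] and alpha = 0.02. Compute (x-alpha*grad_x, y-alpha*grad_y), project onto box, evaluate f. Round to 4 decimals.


Step 1: Compute gradient at (1.6284, 2.1408).
grad_x = 2*2*1.6284 - 5 = 1.5136
grad_y = 2*8*2.1408 - 11 = 23.2528
Step 2: Gradient step.
x_raw = 1.6284 - 0.02*1.5136 = 1.5981
y_raw = 2.1408 - 0.02*23.2528 = 1.6757
Step 3: Project onto [-3, 1].
x_proj = clip(1.5981) = 1.0
y_proj = clip(1.6757) = 1.0
Step 4: Evaluate f.
f(1.0, 1.0) = -6.0


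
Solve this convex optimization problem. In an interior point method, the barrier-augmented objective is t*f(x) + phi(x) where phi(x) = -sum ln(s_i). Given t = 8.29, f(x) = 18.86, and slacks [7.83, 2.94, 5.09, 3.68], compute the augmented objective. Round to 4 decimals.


Step 1: Compute log-barrier.
ln values: [2.058, 1.0784, 1.6273, 1.3029]
phi = -(2.058 + 1.0784 + 1.6273 + 1.3029) = -6.0666
Step 2: Compute augmented objective.
t*f(x) = 8.29*18.86 = 156.3494
Total = 156.3494 - 6.0666 = 150.2828


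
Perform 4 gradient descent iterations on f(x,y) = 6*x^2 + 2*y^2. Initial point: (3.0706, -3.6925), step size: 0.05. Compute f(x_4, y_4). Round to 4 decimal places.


Gradient descent on f(x,y) = 6*x^2 + 2*y^2.
Starting point: (3.0706, -3.6925), alpha = 0.05
Step 1: grad_x = 2*6*3.0706 = 36.8472, grad_y = 2*2*-3.6925 = -14.77
  x_1 = 3.0706 - 0.05*36.8472 = 1.2282
  y_1 = -3.6925 - 0.05*-14.77 = -2.954
Step 2: grad_x = 2*6*1.2282 = 14.7389, grad_y = 2*2*-2.954 = -11.816
  x_2 = 1.2282 - 0.05*14.7389 = 0.4913
  y_2 = -2.954 - 0.05*-11.816 = -2.3632
Step 3: grad_x = 2*6*0.4913 = 5.8956, grad_y = 2*2*-2.3632 = -9.4528
  x_3 = 0.4913 - 0.05*5.8956 = 0.1965
  y_3 = -2.3632 - 0.05*-9.4528 = -1.8906
Step 4: grad_x = 2*6*0.1965 = 2.3582, grad_y = 2*2*-1.8906 = -7.5622
  x_4 = 0.1965 - 0.05*2.3582 = 0.0786
  y_4 = -1.8906 - 0.05*-7.5622 = -1.5124
f(0.0786, -1.5124) = 6*0.0786^2 + 2*(-1.5124)^2 = 4.6121


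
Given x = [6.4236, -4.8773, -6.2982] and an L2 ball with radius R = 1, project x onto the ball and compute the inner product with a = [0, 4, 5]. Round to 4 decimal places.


Step 1: Compute ||x|| (intermediates to 6 decimals).
||x|| = sqrt(6.4236^2 + (-4.8773)^2 + (-6.2982)^2) = 10.233182
Step 2: Project.
Since ||x|| > R, scale = R/||x|| = 1/10.233182 = 0.097721, proj(x) = scale * x
proj(x) = [0.627721, -0.476615, -0.615466]
Step 3: Dot product.
a^T * proj(x) = 0*0.627721 + 4*(-0.476615) + 5*(-0.615466) = -4.9838


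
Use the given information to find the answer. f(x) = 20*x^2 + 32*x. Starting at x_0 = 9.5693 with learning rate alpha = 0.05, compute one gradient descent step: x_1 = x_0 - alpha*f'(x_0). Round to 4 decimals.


We compute the gradient at x_0 and apply the update.
f'(x) = 40*x + 32
f'(9.5693) = 40*9.5693 + 32 = 414.772
x_1 = 9.5693 - 0.05*414.772 = -11.1693


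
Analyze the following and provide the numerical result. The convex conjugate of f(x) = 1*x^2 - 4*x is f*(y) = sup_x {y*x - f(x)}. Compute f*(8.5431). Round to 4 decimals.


f*(y) = sup_x {y*x - a*x^2 - b*x} = sup_x {(y-b)*x - a*x^2}
FOC: (y - b) - 2a*x = 0 => x* = (y - b)/(2a)
x* = (8.5431 + 4)/(2*1) = 6.2716
f*(8.5431) = (y-b)^2/(4a) = (8.5431 + 4)^2/(4*1)
= 157.3294/4 = 39.3323


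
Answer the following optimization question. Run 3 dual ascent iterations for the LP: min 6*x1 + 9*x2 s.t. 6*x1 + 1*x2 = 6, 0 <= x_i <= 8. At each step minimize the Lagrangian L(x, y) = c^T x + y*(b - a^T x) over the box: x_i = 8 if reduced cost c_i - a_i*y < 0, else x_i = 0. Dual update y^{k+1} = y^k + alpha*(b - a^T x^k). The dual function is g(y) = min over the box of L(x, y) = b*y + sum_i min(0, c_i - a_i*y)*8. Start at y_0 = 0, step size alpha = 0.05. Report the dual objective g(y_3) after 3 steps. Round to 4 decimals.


Dual ascent for LP: min 6*x1 + 9*x2, 6*x1 + 1*x2 = 6, 0 <= x_i <= 8
Step 1: y^k = 0.0, reduced costs: (6.0, 9.0)
  x^k = (0.0, 0.0), subgradient = b - a^T x = 6.0
  y^{k+1} = 0.0 + 0.05*6.0 = 0.3
Step 2: y^k = 0.3, reduced costs: (4.2, 8.7)
  x^k = (0.0, 0.0), subgradient = b - a^T x = 6.0
  y^{k+1} = 0.3 + 0.05*6.0 = 0.6
Step 3: y^k = 0.6, reduced costs: (2.4, 8.4)
  x^k = (0.0, 0.0), subgradient = b - a^T x = 6.0
  y^{k+1} = 0.6 + 0.05*6.0 = 0.9
Dual objective at y_3 = 0.9: reduced costs (0.6, 8.1), box minimizer x = (0.0, 0.0)
g(y_3) = b*y + (c1 - a1*y)*x1 + (c2 - a2*y)*x2 = 6*0.9 + 0.6*0.0 + 8.1*0.0 = 5.4 + 0.0 + 0.0 = 5.4


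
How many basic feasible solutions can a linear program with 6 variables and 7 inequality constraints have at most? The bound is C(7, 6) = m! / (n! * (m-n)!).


Each vertex corresponds to some choice of n active constraints out of m, so the number of vertices is at most C(m, n) = m! / (n!(m-n)!).
m = 7, n = 6
Numerator: 7 * 6 * 5 * 4 * 3 * 2
Denominator: 6! = 720
C(7, 6) = 7


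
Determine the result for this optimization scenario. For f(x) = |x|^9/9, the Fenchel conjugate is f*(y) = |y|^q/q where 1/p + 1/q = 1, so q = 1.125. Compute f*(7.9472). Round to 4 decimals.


The conjugate exponent q satisfies 1/p + 1/q = 1.
p = 9, so q = 9/(9 - 1) = 1.125
|y|^q = 7.9472^1.125 = 10.2977
f*(7.9472) = 10.2977 / 1.125 = 9.1535


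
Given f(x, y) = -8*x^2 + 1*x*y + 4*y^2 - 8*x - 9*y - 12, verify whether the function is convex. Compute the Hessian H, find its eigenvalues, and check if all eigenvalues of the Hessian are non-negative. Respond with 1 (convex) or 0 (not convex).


The Hessian of f(x,y) = -8*x^2 + 1*x*y + 4*y^2 - 8*x - 9*y - 12 is:
H = [[-16, 1], [1, 8]]
Trace = -16 + 8 = -8
Determinant = -16*8 - (1)^2 = -129
Discriminant = (-8)^2 - 4*-129 = 580.0
Eigenvalues: lambda_1 = -16.0416, lambda_2 = 8.0416
The function is not convex.

0


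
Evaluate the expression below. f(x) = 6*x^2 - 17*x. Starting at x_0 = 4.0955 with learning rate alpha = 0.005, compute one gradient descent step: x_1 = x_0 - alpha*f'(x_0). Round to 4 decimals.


We compute the gradient at x_0 and apply the update.
f'(x) = 12*x - 17
f'(4.0955) = 12*4.0955 - 17 = 32.146
x_1 = 4.0955 - 0.005*32.146 = 3.9348


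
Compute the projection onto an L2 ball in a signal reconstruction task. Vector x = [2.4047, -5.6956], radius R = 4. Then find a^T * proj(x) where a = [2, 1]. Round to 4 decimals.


Step 1: Compute ||x|| (intermediates to 6 decimals).
||x|| = sqrt(2.4047^2 + (-5.6956)^2) = 6.18243
Step 2: Project.
Since ||x|| > R, scale = R/||x|| = 4/6.18243 = 0.646995, proj(x) = scale * x
proj(x) = [1.555829, -3.685025]
Step 3: Dot product.
a^T * proj(x) = 2*1.555829 + 1*(-3.685025) = -0.5734


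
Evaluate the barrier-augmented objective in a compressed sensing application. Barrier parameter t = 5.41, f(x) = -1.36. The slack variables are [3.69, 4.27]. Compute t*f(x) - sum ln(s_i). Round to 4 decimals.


Step 1: Compute log-barrier.
ln values: [1.3056, 1.4516]
phi = -(1.3056 + 1.4516) = -2.7572
Step 2: Compute augmented objective.
t*f(x) = 5.41*-1.36 = -7.3576
Total = -7.3576 - 2.7572 = -10.1148


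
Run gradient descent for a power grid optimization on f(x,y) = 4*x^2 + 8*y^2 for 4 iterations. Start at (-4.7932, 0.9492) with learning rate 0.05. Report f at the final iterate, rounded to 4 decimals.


Gradient descent on f(x,y) = 4*x^2 + 8*y^2.
Starting point: (-4.7932, 0.9492), alpha = 0.05
Step 1: grad_x = 2*4*-4.7932 = -38.3456, grad_y = 2*8*0.9492 = 15.1872
  x_1 = -4.7932 - 0.05*-38.3456 = -2.8759
  y_1 = 0.9492 - 0.05*15.1872 = 0.1898
Step 2: grad_x = 2*4*-2.8759 = -23.0074, grad_y = 2*8*0.1898 = 3.0374
  x_2 = -2.8759 - 0.05*-23.0074 = -1.7256
  y_2 = 0.1898 - 0.05*3.0374 = 0.038
Step 3: grad_x = 2*4*-1.7256 = -13.8044, grad_y = 2*8*0.038 = 0.6075
  x_3 = -1.7256 - 0.05*-13.8044 = -1.0353
  y_3 = 0.038 - 0.05*0.6075 = 0.0076
Step 4: grad_x = 2*4*-1.0353 = -8.2826, grad_y = 2*8*0.0076 = 0.1215
  x_4 = -1.0353 - 0.05*-8.2826 = -0.6212
  y_4 = 0.0076 - 0.05*0.1215 = 0.0015
f(-0.6212, 0.0015) = 4*(-0.6212)^2 + 8*0.0015^2 = 1.5436


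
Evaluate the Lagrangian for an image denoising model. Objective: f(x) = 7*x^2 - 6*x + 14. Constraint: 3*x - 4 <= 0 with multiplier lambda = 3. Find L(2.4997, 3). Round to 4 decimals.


Step 1: Evaluate f(x).
f(2.4997) = 7*2.4997^2 - 6*2.4997 + 14 = 42.7413
Step 2: Evaluate g(x).
g(2.4997) = 3*2.4997 - 4 = 3.4991
Step 3: Compute Lagrangian.
L = 42.7413 + 3*3.4991 = 53.2386


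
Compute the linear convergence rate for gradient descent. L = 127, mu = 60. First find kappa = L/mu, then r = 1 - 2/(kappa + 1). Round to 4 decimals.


Step 1: Compute the condition number.
kappa = L/mu = 127/60 = 2.1167
Step 2: Compute the convergence rate.
r = 1 - 2/(kappa + 1) = 1 - 2*mu/(L + mu) = (L - mu)/(L + mu) = 67/187 = 0.3583


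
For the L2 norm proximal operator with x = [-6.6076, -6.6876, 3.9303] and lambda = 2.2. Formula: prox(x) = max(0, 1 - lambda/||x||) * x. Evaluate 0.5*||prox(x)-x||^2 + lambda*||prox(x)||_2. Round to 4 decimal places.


Step 1: Compute ||x||.
||x|| = 10.1898
Step 2: Compute scaling factor.
scale = max(0, 1 - 2.2/10.1898) = 0.7841
Step 3: prox(x) = [-5.181, -5.2437, 3.0817]
||prox(x)|| = 7.9898
Step 4: Proximal objective.
0.5*||prox-x||^2 = 2.42
lambda*||prox|| = 17.5776
Total = 19.9975


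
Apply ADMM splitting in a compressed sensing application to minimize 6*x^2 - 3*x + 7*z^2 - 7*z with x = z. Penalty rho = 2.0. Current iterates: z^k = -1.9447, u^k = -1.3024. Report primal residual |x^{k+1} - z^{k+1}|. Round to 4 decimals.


ADMM iteration with rho = 2.0, z^k = -1.9447, u^k = -1.3024
Step 1: x-update.
Minimize 6*x^2 - 3*x + (2.0/2)*(x + 1.9447 - 1.3024)^2
FOC: (2*6 + 2.0)*x = 3 + 2.0*(-1.9447 + 1.3024)
x^{k+1} = 0.1225
Step 2: z-update.
Minimize 7*z^2 - 7*z + (2.0/2)*(0.1225 - z - 1.3024)^2
FOC: (2*7 + 2.0)*z = 7 + 2.0*(0.1225 - 1.3024)
z^{k+1} = 0.29
Step 3: u-update.
u^{k+1} = -1.3024 + 0.1225 - 0.29 = -1.4699
Step 4: Primal residual = |0.1225 - 0.29| = 0.1675


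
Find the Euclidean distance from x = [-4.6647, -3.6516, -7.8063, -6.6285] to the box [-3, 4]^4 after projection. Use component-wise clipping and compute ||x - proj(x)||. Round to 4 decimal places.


Project each component onto [-3, 4].
clip(-4.6647) = -3.0, clip(-3.6516) = -3.0, clip(-7.8063) = -3.0, clip(-6.6285) = -3.0
Projection = [-3.0, -3.0, -3.0, -3.0]
Squared diffs: [2.7712, 0.4246, 23.1005, 13.166]
Distance = sqrt(39.4623) = 6.2819


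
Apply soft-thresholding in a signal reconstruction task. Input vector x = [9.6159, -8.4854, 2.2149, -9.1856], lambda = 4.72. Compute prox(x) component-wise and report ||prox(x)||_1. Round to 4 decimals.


Soft-thresholding with lambda = 4.72:
prox(9.6159) = sign(9.6159)*max(|9.6159| - 4.72, 0) = 4.8959
prox(-8.4854) = sign(-8.4854)*max(|-8.4854| - 4.72, 0) = -3.7654
prox(2.2149) = sign(2.2149)*max(|2.2149| - 4.72, 0) = 0.0
prox(-9.1856) = sign(-9.1856)*max(|-9.1856| - 4.72, 0) = -4.4656
prox(x) = [4.8959, -3.7654, 0.0, -4.4656]
||prox(x)||_1 = 4.8959 + 3.7654 + 0.0 + 4.4656 = 13.1269


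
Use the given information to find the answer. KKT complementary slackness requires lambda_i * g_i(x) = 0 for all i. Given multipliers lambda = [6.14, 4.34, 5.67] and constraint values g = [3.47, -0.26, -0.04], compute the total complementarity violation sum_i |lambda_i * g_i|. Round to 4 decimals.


KKT complementary slackness check:
lambda_1 * g_1 = 6.14 * 3.47 = 21.3058
lambda_2 * g_2 = 4.34 * -0.26 = -1.1284
lambda_3 * g_3 = 5.67 * -0.04 = -0.2268
Total violation = 21.3058 + 1.1284 + 0.2268 = 22.661


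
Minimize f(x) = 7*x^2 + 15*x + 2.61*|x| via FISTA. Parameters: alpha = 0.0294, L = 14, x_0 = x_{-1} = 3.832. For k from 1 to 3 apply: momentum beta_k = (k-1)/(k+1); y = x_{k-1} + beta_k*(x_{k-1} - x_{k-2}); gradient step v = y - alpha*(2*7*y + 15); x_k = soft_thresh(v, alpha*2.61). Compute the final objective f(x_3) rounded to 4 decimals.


FISTA on f(x) = 7*x^2 + 15*x + 2.61*|x|
L = 14, alpha = 0.0294
Iteration 1: beta = 0.0, y = 3.832 + 0.0*(3.832 - 3.832) = 3.832
  grad(y) = 68.648, v = y - alpha*grad = 1.8137
  prox(v) = soft_thresh(1.8137, 0.0767) = 1.737
Iteration 2: beta = 0.3333, y = 1.737 + 0.3333*(1.737 - 3.832) = 1.0387
  grad(y) = 29.5416, v = y - alpha*grad = 0.1702
  prox(v) = soft_thresh(0.1702, 0.0767) = 0.0934
Iteration 3: beta = 0.5, y = 0.0934 + 0.5*(0.0934 - 1.737) = -0.7284
  grad(y) = 4.8029, v = y - alpha*grad = -0.8696
  prox(v) = soft_thresh(-0.8696, 0.0767) = -0.7928
f(x_3) = 7*(-0.7928)^2 + 15*(-0.7928) + 2.61*|-0.7928| = -5.4231


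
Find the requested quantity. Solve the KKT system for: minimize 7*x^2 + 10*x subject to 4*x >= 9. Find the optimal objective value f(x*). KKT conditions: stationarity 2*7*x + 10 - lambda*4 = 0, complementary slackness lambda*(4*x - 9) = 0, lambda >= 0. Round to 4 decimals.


Step 1: Try lambda = 0 (constraint inactive).
x_unc = -10/(2*7) = -0.7143
Check: 4*-0.7143 = -2.8572 < 9 -- violated!
Step 2: Constraint must be active: 4*x = 9
x* = 9/4 = 2.25
lambda = (2*7*2.25 + 10)/4 = 10.375
Step 3: Compute optimal value.
f(x*) = 7*2.25^2 + 10*2.25 = 57.9375


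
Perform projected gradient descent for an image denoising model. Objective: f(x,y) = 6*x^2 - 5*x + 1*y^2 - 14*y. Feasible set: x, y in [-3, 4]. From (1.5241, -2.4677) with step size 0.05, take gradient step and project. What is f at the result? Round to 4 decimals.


Step 1: Compute gradient at (1.5241, -2.4677).
grad_x = 2*6*1.5241 - 5 = 13.2892
grad_y = 2*1*-2.4677 - 14 = -18.9354
Step 2: Gradient step.
x_raw = 1.5241 - 0.05*13.2892 = 0.8596
y_raw = -2.4677 - 0.05*-18.9354 = -1.5209
Step 3: Project onto [-3, 4].
x_proj = clip(0.8596) = 0.8596
y_proj = clip(-1.5209) = -1.5209
Step 4: Evaluate f.
f(0.8596, -1.5209) = 23.7419


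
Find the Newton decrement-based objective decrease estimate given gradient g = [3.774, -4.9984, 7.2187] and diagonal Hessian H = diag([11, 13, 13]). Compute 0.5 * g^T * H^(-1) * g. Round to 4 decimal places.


Step 1: H is diagonal, so H^(-1) * g = [0.3431, -0.3845, 0.5553].
Step 2: g^T H^(-1) g = sum_i g_i^2 / H_ii
  = (3.774)^2/11 + (-4.9984)^2/13 + (7.2187)^2/13
  = 1.2948 + 1.9218 + 4.0084 = 7.2251
Step 3: Objective decrease = 0.5 * g^T H^(-1) g = 3.6126


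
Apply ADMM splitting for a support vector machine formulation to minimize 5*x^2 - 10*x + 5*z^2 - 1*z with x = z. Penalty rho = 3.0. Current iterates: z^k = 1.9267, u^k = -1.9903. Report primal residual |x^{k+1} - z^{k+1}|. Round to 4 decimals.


ADMM iteration with rho = 3.0, z^k = 1.9267, u^k = -1.9903
Step 1: x-update.
Minimize 5*x^2 - 10*x + (3.0/2)*(x - 1.9267 - 1.9903)^2
FOC: (2*5 + 3.0)*x = 10 + 3.0*(1.9267 + 1.9903)
x^{k+1} = 1.6732
Step 2: z-update.
Minimize 5*z^2 - 1*z + (3.0/2)*(1.6732 - z - 1.9903)^2
FOC: (2*5 + 3.0)*z = 1 + 3.0*(1.6732 - 1.9903)
z^{k+1} = 0.0037
Step 3: u-update.
u^{k+1} = -1.9903 + 1.6732 - 0.0037 = -0.3209
Step 4: Primal residual = |1.6732 - 0.0037| = 1.6694


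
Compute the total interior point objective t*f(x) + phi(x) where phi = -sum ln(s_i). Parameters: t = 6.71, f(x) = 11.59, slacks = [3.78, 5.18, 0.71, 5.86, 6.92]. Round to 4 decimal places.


Step 1: Compute log-barrier.
ln values: [1.3297, 1.6448, -0.3425, 1.7681, 1.9344]
phi = -(1.3297 + 1.6448 - 0.3425 + 1.7681 + 1.9344) = -6.3346
Step 2: Compute augmented objective.
t*f(x) = 6.71*11.59 = 77.7689
Total = 77.7689 - 6.3346 = 71.4343


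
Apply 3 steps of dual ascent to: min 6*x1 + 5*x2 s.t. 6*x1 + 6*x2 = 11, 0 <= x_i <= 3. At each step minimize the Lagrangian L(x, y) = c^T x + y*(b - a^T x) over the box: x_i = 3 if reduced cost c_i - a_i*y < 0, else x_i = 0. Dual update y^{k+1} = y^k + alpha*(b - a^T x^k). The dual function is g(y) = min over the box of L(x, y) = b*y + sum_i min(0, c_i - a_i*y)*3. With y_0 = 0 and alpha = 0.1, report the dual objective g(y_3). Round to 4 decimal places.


Dual ascent for LP: min 6*x1 + 5*x2, 6*x1 + 6*x2 = 11, 0 <= x_i <= 3
Step 1: y^k = 0.0, reduced costs: (6.0, 5.0)
  x^k = (0.0, 0.0), subgradient = b - a^T x = 11.0
  y^{k+1} = 0.0 + 0.1*11.0 = 1.1
Step 2: y^k = 1.1, reduced costs: (-0.6, -1.6)
  x^k = (3.0, 3.0), subgradient = b - a^T x = -25.0
  y^{k+1} = 1.1 + 0.1*-25.0 = -1.4
Step 3: y^k = -1.4, reduced costs: (14.4, 13.4)
  x^k = (0.0, 0.0), subgradient = b - a^T x = 11.0
  y^{k+1} = -1.4 + 0.1*11.0 = -0.3
Dual objective at y_3 = -0.3: reduced costs (7.8, 6.8), box minimizer x = (0.0, 0.0)
g(y_3) = b*y + (c1 - a1*y)*x1 + (c2 - a2*y)*x2 = 11*(-0.3) + 7.8*0.0 + 6.8*0.0 = -3.3 + 0.0 + 0.0 = -3.3


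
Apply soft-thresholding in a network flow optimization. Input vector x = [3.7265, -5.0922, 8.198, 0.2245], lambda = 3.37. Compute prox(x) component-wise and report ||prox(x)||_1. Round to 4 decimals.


Soft-thresholding with lambda = 3.37:
prox(3.7265) = sign(3.7265)*max(|3.7265| - 3.37, 0) = 0.3565
prox(-5.0922) = sign(-5.0922)*max(|-5.0922| - 3.37, 0) = -1.7222
prox(8.198) = sign(8.198)*max(|8.198| - 3.37, 0) = 4.828
prox(0.2245) = sign(0.2245)*max(|0.2245| - 3.37, 0) = 0.0
prox(x) = [0.3565, -1.7222, 4.828, 0.0]
||prox(x)||_1 = 0.3565 + 1.7222 + 4.828 + 0.0 = 6.9067
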